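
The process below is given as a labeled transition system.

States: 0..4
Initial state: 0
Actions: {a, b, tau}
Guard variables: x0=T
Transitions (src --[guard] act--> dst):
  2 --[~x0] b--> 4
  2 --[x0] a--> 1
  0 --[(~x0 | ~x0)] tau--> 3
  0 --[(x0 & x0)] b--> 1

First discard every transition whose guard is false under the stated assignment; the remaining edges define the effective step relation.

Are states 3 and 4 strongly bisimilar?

Bisimulation quotient by refinement:
  round 0: {{0,1,2,3,4}}
  round 1: {{0},{1,3,4},{2}}
Fixed point at round 2; 3 class(es).
class of 3: {1,3,4}; class of 4: {1,3,4}

Answer: BISIMILAR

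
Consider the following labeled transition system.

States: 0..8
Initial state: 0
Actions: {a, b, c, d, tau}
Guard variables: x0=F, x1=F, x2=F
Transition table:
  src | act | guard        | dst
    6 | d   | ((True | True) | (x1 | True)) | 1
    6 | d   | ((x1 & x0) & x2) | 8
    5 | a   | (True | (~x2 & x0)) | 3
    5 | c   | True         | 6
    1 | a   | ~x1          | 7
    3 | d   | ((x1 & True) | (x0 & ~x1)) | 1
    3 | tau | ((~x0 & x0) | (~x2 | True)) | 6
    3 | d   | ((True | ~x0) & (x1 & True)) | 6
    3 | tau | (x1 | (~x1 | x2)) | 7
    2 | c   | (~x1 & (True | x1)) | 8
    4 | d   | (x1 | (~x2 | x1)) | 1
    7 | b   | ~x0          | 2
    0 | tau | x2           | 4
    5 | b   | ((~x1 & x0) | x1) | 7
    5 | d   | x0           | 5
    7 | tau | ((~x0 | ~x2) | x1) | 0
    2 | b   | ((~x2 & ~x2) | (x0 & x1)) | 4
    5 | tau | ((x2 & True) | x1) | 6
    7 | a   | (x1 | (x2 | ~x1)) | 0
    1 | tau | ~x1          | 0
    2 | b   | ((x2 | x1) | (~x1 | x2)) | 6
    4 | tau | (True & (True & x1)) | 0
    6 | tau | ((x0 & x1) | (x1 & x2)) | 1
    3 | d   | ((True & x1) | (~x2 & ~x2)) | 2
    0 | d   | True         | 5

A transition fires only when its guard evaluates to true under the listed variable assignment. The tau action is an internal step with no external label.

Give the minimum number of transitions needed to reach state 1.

Answer: 3

Working:
Breadth-first toward 1:
  depth 0: {0}
  depth 1: {5}
  depth 2: {3,6}
  depth 3: {1,2,7}
first hit 1 at d=3 via d·c·d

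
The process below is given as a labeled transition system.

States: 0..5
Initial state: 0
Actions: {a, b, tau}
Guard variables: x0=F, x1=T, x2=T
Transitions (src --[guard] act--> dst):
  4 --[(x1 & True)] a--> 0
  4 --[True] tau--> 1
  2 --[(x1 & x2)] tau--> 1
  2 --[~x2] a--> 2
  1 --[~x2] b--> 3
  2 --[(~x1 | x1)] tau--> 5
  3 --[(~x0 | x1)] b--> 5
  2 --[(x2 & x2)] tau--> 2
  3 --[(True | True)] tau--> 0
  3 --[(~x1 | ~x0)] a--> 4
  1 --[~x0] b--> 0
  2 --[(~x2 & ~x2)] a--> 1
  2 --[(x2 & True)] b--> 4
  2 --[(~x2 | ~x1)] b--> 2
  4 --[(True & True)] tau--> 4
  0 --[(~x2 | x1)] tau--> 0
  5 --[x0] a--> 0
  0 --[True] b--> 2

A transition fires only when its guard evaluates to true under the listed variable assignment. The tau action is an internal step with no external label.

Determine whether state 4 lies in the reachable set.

After dropping false guards: 13 live edges.
L0 = {0}
L1 = {2}  now seen {0,2}
L2 = {1,4,5}  now seen {0,1,2,4,5}
Reach set: {0,1,2,4,5}
Path to 4: b·b

Answer: REACHABLE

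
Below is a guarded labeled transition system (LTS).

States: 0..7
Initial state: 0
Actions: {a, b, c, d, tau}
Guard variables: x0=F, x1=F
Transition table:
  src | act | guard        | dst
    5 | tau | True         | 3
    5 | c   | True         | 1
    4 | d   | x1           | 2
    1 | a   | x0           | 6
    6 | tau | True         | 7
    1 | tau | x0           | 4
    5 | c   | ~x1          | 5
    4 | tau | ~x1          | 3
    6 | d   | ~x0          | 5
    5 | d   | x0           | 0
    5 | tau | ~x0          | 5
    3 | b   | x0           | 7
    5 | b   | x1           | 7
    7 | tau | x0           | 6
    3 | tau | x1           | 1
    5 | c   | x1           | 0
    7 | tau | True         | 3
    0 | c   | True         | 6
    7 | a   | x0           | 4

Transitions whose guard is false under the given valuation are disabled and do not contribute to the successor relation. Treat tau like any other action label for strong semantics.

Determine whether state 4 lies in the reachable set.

Answer: UNREACHABLE

Analysis:
9 transition(s) survive guard evaluation.
Layer 0: {0}
Layer 1: {6}  now seen {0,6}
Layer 2: {5,7}  now seen {0,5,6,7}
Layer 3: {1,3}  now seen {0,1,3,5,6,7}
R = {0,1,3,5,6,7}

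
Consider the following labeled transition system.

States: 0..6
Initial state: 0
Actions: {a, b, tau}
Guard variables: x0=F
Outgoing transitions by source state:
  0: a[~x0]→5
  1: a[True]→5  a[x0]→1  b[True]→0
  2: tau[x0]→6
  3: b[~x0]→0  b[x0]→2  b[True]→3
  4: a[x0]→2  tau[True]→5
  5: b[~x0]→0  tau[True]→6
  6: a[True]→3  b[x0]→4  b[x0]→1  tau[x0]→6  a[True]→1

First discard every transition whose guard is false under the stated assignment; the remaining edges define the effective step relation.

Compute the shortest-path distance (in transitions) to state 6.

Answer: 2

Analysis:
BFS to 6:
  depth 0: {0}
  depth 1: {5}
  depth 2: {6}
first hit 6 at d=2 via a·tau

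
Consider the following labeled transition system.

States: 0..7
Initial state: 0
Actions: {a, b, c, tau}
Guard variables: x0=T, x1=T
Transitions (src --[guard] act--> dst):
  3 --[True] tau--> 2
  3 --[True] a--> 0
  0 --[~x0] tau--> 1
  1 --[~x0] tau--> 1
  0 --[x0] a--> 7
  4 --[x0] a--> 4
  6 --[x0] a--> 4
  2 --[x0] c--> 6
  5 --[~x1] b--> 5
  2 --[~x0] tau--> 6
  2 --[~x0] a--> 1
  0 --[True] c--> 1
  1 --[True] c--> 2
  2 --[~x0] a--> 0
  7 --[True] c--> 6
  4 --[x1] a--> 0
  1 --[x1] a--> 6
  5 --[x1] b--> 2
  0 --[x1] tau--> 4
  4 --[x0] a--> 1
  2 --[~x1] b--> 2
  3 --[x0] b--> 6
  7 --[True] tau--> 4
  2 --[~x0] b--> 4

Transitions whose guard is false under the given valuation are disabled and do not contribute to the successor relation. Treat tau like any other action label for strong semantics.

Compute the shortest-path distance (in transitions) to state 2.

Breadth-first toward 2:
  L0 = {0}
  L1 = {1,4,7}
  L2 = {2,6}
first hit 2 at d=2 via c·c

Answer: 2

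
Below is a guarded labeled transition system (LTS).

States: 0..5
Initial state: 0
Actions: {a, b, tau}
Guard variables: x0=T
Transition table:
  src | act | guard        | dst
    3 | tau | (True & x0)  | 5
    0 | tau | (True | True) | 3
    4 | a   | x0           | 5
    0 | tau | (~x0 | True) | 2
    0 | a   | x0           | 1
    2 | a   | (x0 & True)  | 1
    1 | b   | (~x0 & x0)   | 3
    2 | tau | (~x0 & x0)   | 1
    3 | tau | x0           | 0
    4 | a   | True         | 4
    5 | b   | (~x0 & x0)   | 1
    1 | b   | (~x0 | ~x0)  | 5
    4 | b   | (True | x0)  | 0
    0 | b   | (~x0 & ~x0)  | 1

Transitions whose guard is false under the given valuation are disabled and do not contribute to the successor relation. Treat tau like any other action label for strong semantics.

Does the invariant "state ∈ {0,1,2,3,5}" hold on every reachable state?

Answer: INVARIANT HOLDS

Working:
Inv-set: {0,1,2,3,5}
Reach set: {0,1,2,3,5}
  0: ✓
  1: ✓
  2: ✓
  3: ✓
  5: ✓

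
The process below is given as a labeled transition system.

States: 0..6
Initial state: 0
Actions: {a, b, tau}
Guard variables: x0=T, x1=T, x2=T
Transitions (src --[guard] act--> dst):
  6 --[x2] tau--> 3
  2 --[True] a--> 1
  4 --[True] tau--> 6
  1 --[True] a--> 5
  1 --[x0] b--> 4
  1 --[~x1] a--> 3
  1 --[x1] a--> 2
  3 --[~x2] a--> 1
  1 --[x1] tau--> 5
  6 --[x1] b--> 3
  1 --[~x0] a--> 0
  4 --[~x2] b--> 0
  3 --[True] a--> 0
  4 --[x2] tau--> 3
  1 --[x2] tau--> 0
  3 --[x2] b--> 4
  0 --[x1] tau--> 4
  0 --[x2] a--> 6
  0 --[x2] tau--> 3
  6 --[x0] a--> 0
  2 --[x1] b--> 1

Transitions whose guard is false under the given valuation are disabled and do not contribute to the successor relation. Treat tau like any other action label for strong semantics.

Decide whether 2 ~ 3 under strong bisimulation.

Answer: NOT BISIMILAR

Analysis:
Compute ~ classes (split until stable):
  round 0: {{0,1,2,3,4,5,6}}
  round 1: {{0},{1,6},{2,3},{4},{5}}
  round 2: {{0},{1},{2},{3},{4},{5},{6}}
7 equivalence class(es) (converged in 3)
[2]={2}  [3]={3}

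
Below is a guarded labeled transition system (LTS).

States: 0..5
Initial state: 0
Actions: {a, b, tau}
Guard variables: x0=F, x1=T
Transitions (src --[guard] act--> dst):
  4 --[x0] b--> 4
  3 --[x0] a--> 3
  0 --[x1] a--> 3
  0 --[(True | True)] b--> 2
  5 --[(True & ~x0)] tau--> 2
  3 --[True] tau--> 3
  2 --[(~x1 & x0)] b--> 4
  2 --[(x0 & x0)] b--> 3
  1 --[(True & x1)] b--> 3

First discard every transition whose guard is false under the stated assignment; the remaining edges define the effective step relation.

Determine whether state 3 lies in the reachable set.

Guard filter leaves 5 enabled edge(s).
Layer 0: {0}
Layer 1: {2,3}  now seen {0,2,3}
Reach set: {0,2,3}
Path to 3: a

Answer: REACHABLE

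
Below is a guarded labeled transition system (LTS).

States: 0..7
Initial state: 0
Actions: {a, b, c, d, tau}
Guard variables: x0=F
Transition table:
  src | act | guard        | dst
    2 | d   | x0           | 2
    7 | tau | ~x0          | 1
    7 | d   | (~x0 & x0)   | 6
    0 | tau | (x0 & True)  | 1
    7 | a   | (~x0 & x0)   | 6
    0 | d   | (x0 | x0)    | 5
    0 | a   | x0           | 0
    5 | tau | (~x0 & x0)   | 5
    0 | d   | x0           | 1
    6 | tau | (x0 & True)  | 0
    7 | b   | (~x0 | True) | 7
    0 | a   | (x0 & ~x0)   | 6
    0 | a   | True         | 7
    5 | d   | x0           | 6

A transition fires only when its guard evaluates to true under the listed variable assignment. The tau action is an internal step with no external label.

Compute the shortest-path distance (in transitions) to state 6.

Breadth-first toward 6:
  depth 0: {0}
  depth 1: {7}
  depth 2: {1}
6 never appears.

Answer: UNREACHABLE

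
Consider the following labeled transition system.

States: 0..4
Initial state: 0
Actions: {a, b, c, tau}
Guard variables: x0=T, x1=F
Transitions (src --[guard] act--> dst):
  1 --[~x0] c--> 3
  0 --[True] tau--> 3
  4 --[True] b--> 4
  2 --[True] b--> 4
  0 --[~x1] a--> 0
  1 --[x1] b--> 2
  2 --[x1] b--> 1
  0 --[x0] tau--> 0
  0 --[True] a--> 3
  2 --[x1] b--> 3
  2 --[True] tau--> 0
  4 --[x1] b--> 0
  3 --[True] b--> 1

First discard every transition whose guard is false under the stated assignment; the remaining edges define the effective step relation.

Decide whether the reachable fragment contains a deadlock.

Answer: DEADLOCK at state 1

Trace:
R = {0,1,3}
  0: a→0  a→3  tau→0  tau→3  [4 exit(s)]
  1: ∅  [no exit]
  3: b→1  [1 exit(s)]
trace reaching 1: tau·b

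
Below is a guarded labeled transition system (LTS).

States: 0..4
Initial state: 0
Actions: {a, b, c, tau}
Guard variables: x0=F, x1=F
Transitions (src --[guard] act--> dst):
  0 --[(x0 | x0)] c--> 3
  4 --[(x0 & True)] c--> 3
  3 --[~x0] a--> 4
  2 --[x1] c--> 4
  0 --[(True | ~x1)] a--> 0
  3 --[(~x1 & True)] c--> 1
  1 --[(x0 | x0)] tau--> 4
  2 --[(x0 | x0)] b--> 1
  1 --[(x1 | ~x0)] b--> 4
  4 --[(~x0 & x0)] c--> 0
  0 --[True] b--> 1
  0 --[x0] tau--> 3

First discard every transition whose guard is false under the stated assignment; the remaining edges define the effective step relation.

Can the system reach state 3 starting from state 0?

Answer: UNREACHABLE

Analysis:
5 transition(s) survive guard evaluation.
depth 0: {0}
depth 1: {1}  now seen {0,1}
depth 2: {4}  now seen {0,1,4}
Reach set: {0,1,4}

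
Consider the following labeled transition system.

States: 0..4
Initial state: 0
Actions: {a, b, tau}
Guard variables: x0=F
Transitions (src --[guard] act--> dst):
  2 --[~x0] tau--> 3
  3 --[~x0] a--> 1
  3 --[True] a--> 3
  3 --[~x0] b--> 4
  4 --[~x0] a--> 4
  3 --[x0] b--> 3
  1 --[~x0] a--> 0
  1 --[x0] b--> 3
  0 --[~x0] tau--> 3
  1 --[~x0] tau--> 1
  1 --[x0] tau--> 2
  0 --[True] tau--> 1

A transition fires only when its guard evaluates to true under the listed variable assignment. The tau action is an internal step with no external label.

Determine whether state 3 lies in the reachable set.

Guard filter leaves 9 enabled edge(s).
depth 0: {0}
depth 1: {1,3}  total {0,1,3}
depth 2: {4}  total {0,1,3,4}
Reach set: {0,1,3,4}
trace reaching 3: tau

Answer: REACHABLE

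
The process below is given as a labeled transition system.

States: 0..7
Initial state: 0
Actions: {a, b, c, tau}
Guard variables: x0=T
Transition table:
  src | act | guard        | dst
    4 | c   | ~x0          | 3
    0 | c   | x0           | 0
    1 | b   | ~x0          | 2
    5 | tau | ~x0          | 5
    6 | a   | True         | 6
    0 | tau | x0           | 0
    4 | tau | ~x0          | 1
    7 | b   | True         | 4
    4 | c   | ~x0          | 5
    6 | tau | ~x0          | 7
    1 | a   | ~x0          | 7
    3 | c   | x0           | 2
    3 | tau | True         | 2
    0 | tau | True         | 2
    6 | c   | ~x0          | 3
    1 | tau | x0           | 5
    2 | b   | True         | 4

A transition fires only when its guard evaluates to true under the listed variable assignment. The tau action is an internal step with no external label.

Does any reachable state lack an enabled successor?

Reachable = {0,2,4}
  0: c→0  tau→0  tau→2  [3 out]
  2: b→4  [1 out]
  4: ∅  [deadlock]
Path to 4: tau·b

Answer: DEADLOCK at state 4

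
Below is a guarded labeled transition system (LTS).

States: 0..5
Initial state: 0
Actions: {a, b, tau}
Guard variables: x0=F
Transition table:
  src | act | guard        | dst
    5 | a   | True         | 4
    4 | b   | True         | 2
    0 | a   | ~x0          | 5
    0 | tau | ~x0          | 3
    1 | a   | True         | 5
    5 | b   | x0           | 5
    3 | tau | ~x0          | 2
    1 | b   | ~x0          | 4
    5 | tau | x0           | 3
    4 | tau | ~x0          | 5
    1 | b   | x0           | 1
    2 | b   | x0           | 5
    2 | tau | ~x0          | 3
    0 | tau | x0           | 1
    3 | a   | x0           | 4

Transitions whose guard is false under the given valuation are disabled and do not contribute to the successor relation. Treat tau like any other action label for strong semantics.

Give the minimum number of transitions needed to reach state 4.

Answer: 2

Working:
Layered search for 4:
  depth 0: {0}
  depth 1: {3,5}
  depth 2: {2,4}
first hit 4 at d=2 via a·a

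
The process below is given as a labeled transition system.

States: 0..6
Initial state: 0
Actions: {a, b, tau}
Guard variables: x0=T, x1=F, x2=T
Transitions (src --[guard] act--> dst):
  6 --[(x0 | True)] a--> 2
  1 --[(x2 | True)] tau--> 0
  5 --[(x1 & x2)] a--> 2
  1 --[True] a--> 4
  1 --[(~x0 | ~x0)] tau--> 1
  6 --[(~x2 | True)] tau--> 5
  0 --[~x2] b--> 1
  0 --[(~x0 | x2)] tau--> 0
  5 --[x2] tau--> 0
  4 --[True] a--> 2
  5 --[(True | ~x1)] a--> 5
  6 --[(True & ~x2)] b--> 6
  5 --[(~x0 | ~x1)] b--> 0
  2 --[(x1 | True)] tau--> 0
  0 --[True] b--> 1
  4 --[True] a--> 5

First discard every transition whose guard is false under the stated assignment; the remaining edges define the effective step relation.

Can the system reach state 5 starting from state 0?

Answer: REACHABLE

Working:
After dropping false guards: 12 live edges.
L0 = {0}
L1 = {1}  cumulative {0,1}
L2 = {4}  cumulative {0,1,4}
L3 = {2,5}  cumulative {0,1,2,4,5}
Reach set: {0,1,2,4,5}
trace reaching 5: b·a·a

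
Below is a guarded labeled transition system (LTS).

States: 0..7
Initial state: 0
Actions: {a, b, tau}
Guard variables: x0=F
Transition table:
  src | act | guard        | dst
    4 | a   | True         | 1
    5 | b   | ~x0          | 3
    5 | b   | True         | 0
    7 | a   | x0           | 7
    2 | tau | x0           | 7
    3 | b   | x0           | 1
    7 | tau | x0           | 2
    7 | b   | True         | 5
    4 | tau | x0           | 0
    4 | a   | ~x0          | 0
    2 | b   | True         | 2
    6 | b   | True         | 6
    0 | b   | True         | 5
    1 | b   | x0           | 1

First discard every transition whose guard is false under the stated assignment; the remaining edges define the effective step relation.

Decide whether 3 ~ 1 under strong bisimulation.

Compute ~ classes (split until stable):
  P[0] = {{0,1,2,3,4,5,6,7}}
  P[1] = {{0,2,5,6,7},{1,3},{4}}
  P[2] = {{0,2,6,7},{1,3},{4},{5}}
  P[3] = {{0,7},{1,3},{2,6},{4},{5}}
Fixed point at round 4; 5 class(es).
class of 3: {1,3}; class of 1: {1,3}

Answer: BISIMILAR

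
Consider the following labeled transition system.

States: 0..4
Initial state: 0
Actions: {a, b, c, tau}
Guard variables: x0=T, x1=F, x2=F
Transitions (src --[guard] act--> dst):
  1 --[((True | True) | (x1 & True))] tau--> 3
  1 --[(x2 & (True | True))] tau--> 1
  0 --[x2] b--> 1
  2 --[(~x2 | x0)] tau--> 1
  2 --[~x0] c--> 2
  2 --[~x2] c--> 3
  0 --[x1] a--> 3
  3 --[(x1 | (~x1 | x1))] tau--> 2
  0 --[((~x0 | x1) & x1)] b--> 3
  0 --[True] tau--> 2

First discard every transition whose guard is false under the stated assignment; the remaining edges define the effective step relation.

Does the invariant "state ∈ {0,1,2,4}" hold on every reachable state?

Inv-set: {0,1,2,4}
R = {0,1,2,3}
  0: ok
  1: ok
  2: ok
  3: VIOLATES
reach 3 via tau·c — violates

Answer: INVARIANT VIOLATED at state 3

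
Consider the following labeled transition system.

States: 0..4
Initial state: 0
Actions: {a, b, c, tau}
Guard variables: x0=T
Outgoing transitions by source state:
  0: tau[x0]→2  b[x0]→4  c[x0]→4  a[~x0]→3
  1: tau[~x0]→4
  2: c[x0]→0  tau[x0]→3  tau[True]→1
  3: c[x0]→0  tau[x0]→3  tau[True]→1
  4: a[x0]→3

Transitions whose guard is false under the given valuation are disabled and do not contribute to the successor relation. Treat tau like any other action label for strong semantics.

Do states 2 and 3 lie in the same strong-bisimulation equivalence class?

Compute ~ classes (split until stable):
  P[0] = {{0,1,2,3,4}}
  P[1] = {{0},{1},{2,3},{4}}
4 equivalence class(es) (converged in 2)
2∈{2,3}, 3∈{2,3}

Answer: BISIMILAR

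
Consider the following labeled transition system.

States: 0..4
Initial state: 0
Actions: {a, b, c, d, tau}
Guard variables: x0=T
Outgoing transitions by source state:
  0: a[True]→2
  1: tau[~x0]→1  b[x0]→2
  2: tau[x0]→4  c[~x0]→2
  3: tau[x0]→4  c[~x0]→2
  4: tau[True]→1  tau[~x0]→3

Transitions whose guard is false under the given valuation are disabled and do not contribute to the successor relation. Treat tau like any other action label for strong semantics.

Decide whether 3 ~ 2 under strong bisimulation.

Answer: BISIMILAR

Trace:
Refine partition for ~:
  π0 = {{0,1,2,3,4}}
  π1 = {{0},{1},{2,3,4}}
  π2 = {{0},{1},{2,3},{4}}
stable after 3 split(s): 4 block(s)
[3]={2,3}  [2]={2,3}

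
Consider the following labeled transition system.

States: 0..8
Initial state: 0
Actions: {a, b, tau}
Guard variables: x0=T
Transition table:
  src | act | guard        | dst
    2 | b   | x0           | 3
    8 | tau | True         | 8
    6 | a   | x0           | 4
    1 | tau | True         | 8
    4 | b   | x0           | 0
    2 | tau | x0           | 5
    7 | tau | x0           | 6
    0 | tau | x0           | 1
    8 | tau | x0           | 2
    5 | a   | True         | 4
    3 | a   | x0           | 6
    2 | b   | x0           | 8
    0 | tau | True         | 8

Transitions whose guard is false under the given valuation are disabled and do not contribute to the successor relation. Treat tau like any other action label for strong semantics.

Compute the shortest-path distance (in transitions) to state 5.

Answer: 3

Working:
Layered search for 5:
  Layer 0: {0}
  Layer 1: {1,8}
  Layer 2: {2}
  Layer 3: {3,5}
depth(5)=3, e.g. tau·tau·tau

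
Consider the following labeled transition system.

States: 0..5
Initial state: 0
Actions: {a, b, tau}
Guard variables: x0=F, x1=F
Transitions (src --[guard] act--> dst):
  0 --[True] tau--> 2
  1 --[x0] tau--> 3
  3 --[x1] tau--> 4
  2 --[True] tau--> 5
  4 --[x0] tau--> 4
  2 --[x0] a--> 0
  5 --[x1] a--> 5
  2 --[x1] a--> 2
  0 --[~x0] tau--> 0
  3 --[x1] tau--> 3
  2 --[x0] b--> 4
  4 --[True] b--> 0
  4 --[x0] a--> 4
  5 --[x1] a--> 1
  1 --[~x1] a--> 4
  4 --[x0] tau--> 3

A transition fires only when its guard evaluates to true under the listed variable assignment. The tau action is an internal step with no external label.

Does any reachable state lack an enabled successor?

Answer: DEADLOCK at state 5

Analysis:
Reachable = {0,2,5}
  0: tau→0  tau→2  [2 out]
  2: tau→5  [1 out]
  5: ∅  [STUCK]
witness 5: tau·tau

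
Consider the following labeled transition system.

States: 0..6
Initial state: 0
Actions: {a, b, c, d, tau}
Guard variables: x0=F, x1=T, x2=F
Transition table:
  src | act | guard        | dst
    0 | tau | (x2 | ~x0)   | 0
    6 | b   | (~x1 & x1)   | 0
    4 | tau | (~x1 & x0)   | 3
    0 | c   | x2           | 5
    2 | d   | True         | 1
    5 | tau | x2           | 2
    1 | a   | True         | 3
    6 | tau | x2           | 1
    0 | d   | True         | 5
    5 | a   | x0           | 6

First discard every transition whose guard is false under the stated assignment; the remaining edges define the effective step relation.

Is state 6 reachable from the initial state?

4 transition(s) survive guard evaluation.
L0 = {0}
L1 = {5}  total {0,5}
Reachable = {0,5}

Answer: UNREACHABLE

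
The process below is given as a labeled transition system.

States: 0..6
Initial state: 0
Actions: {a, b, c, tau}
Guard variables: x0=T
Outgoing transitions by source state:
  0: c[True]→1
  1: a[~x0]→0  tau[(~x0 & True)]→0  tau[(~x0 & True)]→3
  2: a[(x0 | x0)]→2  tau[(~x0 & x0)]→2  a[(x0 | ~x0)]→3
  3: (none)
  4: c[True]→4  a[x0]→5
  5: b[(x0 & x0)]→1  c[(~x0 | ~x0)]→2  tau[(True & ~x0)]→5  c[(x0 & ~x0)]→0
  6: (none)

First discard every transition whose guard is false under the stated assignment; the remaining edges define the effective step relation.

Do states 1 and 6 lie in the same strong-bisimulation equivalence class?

Answer: BISIMILAR

Working:
Bisimulation quotient by refinement:
  P[0] = {{0,1,2,3,4,5,6}}
  P[1] = {{0},{1,3,6},{2},{4},{5}}
5 equivalence class(es) (converged in 2)
class of 1: {1,3,6}; class of 6: {1,3,6}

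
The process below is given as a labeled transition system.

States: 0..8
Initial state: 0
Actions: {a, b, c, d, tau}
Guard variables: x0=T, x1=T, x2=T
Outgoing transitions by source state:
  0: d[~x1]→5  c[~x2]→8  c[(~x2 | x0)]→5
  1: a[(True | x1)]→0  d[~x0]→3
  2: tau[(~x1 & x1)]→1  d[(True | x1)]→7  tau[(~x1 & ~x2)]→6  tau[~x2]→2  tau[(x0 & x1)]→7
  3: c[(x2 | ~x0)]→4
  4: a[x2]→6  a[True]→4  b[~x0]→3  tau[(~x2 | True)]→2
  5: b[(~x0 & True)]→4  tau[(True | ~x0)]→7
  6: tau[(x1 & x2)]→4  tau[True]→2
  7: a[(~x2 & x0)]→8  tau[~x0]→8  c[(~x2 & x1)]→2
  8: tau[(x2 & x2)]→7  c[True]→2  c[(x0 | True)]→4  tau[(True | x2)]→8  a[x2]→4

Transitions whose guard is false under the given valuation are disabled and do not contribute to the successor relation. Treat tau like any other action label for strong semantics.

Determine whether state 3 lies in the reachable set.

Answer: UNREACHABLE

Analysis:
After dropping false guards: 16 live edges.
depth 0: {0}
depth 1: {5}  total {0,5}
depth 2: {7}  total {0,5,7}
Reachable = {0,5,7}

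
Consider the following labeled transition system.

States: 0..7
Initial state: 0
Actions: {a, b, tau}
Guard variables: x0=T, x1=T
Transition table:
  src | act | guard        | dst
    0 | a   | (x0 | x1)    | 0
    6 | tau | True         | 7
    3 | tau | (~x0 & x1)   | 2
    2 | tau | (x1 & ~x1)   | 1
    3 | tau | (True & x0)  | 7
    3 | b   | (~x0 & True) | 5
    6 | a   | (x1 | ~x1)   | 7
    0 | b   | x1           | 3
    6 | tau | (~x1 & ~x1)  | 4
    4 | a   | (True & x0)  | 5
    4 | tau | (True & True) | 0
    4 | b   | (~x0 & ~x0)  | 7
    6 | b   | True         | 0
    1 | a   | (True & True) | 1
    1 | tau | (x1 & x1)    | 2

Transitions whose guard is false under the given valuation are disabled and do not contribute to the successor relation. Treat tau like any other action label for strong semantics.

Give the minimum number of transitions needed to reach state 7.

Answer: 2

Trace:
Breadth-first toward 7:
  L0 = {0}
  L1 = {3}
  L2 = {7}
7 enters at depth 2; path b·tau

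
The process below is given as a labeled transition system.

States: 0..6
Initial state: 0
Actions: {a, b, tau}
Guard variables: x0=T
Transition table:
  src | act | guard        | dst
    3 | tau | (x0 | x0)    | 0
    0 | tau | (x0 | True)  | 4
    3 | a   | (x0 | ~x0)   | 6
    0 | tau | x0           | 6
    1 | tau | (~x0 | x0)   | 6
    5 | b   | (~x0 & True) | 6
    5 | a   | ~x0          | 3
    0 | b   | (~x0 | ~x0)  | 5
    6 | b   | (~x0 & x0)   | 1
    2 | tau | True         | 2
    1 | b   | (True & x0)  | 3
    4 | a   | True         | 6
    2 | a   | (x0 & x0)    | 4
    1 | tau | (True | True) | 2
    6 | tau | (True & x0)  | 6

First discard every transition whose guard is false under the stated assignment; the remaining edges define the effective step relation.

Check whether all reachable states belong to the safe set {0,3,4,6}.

Answer: INVARIANT HOLDS

Working:
Allowed set {0,3,4,6}
Reachable = {0,4,6}
  0: ok
  4: ok
  6: ok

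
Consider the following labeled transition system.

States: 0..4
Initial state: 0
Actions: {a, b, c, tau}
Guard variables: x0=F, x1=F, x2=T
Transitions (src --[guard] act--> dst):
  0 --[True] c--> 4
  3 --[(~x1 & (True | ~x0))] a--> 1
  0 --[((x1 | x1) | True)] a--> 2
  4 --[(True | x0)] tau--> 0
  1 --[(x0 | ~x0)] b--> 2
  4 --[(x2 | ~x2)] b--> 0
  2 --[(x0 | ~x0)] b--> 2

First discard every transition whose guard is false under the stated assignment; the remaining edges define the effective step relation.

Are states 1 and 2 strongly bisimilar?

Answer: BISIMILAR

Analysis:
Compute ~ classes (split until stable):
  P[0] = {{0,1,2,3,4}}
  P[1] = {{0},{1,2},{3},{4}}
Fixed point at round 2; 4 class(es).
[1]={1,2}  [2]={1,2}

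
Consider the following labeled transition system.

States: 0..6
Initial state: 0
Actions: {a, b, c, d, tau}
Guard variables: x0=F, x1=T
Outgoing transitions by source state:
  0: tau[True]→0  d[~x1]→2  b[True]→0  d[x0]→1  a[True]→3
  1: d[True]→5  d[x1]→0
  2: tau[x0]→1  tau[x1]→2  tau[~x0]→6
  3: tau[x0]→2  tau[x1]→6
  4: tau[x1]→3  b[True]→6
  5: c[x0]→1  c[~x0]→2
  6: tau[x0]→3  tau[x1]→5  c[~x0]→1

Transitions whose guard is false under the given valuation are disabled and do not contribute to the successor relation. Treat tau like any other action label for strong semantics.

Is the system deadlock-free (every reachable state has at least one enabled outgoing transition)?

Reachable = {0,1,2,3,5,6}
  0: a→3  b→0  tau→0  [deg 3]
  1: d→0  d→5  [deg 2]
  2: tau→2  tau→6  [deg 2]
  3: tau→6  [deg 1]
  5: c→2  [deg 1]
  6: c→1  tau→5  [deg 2]

Answer: DEADLOCK-FREE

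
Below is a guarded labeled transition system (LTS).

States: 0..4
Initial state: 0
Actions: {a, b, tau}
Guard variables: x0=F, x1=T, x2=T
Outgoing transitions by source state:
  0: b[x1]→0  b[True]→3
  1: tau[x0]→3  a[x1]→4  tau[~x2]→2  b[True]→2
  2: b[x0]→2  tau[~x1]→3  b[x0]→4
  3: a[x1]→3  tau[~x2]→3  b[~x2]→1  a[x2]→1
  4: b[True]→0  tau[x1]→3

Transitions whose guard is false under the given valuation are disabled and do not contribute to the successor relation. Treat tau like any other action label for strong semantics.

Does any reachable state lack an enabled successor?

Reachable = {0,1,2,3,4}
  0: b→0  b→3  [deg 2]
  1: a→4  b→2  [deg 2]
  2: ∅  [no exit]
  3: a→1  a→3  [deg 2]
  4: b→0  tau→3  [deg 2]
Path to 2: b·a·b

Answer: DEADLOCK at state 2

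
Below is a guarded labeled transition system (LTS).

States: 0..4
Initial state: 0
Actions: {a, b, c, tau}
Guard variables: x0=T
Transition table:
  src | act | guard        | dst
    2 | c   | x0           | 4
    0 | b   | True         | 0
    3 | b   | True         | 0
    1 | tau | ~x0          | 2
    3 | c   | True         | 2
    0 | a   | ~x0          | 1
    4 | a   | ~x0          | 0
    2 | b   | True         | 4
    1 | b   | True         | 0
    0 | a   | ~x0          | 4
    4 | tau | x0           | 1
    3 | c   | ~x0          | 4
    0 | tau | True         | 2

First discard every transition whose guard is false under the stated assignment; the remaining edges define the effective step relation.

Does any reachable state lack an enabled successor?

Answer: DEADLOCK-FREE

Analysis:
Reachable = {0,1,2,4}
  0: b→0  tau→2  [2 out]
  1: b→0  [1 out]
  2: b→4  c→4  [2 out]
  4: tau→1  [1 out]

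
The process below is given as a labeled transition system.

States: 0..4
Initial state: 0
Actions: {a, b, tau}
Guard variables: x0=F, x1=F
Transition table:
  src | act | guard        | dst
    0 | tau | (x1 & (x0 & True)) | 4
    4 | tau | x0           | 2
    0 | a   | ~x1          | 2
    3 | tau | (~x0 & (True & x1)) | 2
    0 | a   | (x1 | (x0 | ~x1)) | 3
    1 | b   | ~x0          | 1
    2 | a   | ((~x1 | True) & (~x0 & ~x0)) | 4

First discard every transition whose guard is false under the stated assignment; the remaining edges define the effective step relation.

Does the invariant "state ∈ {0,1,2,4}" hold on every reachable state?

Answer: INVARIANT VIOLATED at state 3

Working:
Safe = {0,1,2,4}
Reachable = {0,2,3,4}
  0: ok
  2: ok
  3: ✗ unsafe
  4: ok
witness against invariant: a → 3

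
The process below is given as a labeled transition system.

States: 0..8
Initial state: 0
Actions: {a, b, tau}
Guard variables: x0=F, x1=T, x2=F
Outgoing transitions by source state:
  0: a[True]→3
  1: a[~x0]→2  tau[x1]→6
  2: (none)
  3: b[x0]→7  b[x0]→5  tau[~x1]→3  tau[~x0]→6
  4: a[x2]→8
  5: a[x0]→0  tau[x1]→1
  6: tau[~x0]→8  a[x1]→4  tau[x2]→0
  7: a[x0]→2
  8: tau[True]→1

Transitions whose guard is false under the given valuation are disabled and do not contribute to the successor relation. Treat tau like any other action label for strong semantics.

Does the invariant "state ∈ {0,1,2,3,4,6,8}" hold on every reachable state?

Answer: INVARIANT HOLDS

Analysis:
Inv-set: {0,1,2,3,4,6,8}
R = {0,1,2,3,4,6,8}
  0: ok
  1: ok
  2: ok
  3: ok
  4: ok
  6: ok
  8: ok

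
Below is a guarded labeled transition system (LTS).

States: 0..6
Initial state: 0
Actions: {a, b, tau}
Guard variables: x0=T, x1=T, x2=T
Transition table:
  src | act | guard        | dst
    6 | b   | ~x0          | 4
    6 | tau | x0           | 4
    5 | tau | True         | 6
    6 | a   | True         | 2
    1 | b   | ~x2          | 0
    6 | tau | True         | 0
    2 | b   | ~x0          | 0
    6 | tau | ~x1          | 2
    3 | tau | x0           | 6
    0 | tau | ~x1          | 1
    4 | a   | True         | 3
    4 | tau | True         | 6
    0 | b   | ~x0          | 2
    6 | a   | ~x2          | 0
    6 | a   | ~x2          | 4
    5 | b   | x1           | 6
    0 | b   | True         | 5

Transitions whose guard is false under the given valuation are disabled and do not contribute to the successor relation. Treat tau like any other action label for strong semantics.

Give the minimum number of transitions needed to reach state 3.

Answer: 4

Analysis:
Layered search for 3:
  depth 0: {0}
  depth 1: {5}
  depth 2: {6}
  depth 3: {2,4}
  depth 4: {3}
3 enters at depth 4; path b·b·tau·a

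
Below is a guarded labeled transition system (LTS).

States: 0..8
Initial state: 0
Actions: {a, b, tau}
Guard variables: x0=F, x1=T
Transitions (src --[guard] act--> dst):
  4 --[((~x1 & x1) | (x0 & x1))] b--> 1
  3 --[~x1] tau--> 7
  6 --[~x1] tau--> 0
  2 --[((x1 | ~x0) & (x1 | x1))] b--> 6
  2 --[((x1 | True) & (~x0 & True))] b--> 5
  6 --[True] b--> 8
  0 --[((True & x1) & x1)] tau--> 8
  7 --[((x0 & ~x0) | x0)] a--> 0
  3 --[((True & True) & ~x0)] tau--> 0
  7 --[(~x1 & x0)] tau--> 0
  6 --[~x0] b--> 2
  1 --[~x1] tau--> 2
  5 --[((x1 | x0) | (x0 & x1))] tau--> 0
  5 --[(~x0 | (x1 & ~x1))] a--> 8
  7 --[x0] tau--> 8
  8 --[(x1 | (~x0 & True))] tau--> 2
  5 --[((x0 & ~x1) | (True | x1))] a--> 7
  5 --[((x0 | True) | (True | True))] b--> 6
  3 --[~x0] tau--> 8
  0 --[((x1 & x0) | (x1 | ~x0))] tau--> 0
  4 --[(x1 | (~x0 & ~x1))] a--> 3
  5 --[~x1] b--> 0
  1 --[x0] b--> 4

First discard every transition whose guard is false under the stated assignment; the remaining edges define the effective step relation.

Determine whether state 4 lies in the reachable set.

Answer: UNREACHABLE

Working:
Guard filter leaves 14 enabled edge(s).
L0 = {0}
L1 = {8}  cumulative {0,8}
L2 = {2}  cumulative {0,2,8}
L3 = {5,6}  cumulative {0,2,5,6,8}
L4 = {7}  cumulative {0,2,5,6,7,8}
R = {0,2,5,6,7,8}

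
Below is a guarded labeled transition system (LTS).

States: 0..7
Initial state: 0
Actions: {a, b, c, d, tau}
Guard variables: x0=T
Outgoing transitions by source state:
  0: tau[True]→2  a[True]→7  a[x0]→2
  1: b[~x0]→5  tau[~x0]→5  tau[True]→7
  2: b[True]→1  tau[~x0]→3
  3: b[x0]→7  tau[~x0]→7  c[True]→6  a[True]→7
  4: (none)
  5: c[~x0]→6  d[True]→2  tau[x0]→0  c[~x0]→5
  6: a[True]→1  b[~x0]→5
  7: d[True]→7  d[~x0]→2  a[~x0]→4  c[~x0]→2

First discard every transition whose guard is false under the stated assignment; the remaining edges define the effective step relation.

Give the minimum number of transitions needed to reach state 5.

Answer: UNREACHABLE

Working:
Breadth-first toward 5:
  depth 0: {0}
  depth 1: {2,7}
  depth 2: {1}
5 never appears.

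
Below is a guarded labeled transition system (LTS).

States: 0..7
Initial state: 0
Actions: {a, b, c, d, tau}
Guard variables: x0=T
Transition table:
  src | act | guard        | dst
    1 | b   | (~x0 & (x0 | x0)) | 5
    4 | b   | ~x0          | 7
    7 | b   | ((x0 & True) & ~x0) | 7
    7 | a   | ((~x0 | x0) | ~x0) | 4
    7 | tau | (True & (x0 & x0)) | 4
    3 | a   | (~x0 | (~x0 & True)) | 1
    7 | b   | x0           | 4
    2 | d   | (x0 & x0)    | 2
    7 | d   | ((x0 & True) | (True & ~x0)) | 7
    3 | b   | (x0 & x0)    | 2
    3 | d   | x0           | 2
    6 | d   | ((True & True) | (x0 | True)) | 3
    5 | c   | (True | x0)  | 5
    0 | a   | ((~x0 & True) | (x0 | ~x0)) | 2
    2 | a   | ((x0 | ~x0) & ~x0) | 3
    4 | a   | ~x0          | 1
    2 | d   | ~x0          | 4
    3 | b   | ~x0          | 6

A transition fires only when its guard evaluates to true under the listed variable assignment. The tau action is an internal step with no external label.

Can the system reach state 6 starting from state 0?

Answer: UNREACHABLE

Trace:
After dropping false guards: 10 live edges.
depth 0: {0}
depth 1: {2}  total {0,2}
R = {0,2}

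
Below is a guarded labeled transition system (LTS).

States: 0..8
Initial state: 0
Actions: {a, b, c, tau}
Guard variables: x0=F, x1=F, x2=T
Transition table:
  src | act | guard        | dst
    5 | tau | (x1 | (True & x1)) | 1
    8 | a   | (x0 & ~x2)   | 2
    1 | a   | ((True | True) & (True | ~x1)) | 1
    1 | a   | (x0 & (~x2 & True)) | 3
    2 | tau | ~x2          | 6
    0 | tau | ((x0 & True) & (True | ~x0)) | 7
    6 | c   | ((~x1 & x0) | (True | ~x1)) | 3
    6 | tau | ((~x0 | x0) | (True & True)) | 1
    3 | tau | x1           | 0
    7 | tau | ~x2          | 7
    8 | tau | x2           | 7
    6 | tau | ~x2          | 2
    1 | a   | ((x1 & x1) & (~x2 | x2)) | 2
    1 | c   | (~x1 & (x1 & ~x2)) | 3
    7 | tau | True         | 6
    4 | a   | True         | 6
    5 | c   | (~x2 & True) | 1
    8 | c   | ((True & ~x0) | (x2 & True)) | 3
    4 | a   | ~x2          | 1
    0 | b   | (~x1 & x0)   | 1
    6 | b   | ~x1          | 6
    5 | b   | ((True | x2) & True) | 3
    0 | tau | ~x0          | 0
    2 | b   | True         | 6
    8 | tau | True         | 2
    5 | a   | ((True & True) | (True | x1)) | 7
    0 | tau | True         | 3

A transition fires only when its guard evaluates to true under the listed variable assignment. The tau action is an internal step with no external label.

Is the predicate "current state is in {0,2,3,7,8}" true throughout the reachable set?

Answer: INVARIANT HOLDS

Working:
Allowed set {0,2,3,7,8}
R = {0,3}
  0: safe
  3: safe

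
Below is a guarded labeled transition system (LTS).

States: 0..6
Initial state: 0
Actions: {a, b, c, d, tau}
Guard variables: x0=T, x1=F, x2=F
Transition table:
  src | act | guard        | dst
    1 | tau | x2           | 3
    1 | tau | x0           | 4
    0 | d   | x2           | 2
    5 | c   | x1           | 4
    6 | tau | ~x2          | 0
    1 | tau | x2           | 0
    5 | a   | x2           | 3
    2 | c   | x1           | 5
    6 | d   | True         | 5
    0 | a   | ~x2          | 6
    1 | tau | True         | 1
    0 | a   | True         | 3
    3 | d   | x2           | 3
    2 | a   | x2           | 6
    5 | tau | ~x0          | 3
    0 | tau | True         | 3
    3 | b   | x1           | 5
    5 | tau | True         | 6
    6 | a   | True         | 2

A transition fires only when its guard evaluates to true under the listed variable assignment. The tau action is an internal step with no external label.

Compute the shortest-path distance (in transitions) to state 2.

Breadth-first toward 2:
  L0 = {0}
  L1 = {3,6}
  L2 = {2,5}
first hit 2 at d=2 via a·a

Answer: 2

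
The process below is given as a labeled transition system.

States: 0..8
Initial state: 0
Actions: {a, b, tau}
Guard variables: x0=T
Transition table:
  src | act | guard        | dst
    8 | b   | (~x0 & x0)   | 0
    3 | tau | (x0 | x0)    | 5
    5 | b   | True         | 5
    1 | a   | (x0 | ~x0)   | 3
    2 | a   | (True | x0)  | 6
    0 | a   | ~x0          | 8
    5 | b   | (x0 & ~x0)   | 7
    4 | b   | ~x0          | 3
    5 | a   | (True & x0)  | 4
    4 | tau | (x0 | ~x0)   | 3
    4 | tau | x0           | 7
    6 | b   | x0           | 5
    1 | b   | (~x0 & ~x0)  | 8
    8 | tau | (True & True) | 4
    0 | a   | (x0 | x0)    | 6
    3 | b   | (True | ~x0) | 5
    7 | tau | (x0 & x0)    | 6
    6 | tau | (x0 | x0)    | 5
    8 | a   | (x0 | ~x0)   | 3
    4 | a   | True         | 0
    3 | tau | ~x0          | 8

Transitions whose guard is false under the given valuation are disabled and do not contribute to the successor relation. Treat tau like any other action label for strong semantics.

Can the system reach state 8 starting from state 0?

Answer: UNREACHABLE

Trace:
After dropping false guards: 15 live edges.
Layer 0: {0}
Layer 1: {6}  now seen {0,6}
Layer 2: {5}  now seen {0,5,6}
Layer 3: {4}  now seen {0,4,5,6}
Layer 4: {3,7}  now seen {0,3,4,5,6,7}
Reachable = {0,3,4,5,6,7}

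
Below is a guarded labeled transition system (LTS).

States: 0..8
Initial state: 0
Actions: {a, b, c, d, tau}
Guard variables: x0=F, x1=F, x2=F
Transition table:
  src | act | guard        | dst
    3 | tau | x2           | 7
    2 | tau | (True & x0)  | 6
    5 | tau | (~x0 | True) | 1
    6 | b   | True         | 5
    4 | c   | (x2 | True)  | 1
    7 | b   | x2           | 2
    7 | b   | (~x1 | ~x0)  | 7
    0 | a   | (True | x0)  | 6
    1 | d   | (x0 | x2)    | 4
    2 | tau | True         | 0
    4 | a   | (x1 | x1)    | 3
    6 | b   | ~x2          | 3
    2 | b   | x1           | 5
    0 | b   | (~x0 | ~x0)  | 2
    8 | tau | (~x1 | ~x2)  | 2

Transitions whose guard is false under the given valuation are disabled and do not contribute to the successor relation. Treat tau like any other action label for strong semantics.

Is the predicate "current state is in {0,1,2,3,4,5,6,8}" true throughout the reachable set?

Answer: INVARIANT HOLDS

Trace:
Safe = {0,1,2,3,4,5,6,8}
Reachable = {0,1,2,3,5,6}
  0: ✓
  1: ✓
  2: ✓
  3: ✓
  5: ✓
  6: ✓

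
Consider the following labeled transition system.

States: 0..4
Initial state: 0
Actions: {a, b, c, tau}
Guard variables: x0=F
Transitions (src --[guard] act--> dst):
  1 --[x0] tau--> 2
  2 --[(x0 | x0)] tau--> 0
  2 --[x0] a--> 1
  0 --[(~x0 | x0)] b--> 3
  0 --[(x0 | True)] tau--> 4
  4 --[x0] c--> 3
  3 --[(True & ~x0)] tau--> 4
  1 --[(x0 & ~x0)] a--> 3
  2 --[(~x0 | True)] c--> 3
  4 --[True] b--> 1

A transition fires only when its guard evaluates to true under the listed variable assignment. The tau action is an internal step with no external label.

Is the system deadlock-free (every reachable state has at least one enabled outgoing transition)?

Reach set: {0,1,3,4}
  0: b→3  tau→4  [2 exit(s)]
  1: ∅  [no exit]
  3: tau→4  [1 exit(s)]
  4: b→1  [1 exit(s)]
trace reaching 1: tau·b

Answer: DEADLOCK at state 1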